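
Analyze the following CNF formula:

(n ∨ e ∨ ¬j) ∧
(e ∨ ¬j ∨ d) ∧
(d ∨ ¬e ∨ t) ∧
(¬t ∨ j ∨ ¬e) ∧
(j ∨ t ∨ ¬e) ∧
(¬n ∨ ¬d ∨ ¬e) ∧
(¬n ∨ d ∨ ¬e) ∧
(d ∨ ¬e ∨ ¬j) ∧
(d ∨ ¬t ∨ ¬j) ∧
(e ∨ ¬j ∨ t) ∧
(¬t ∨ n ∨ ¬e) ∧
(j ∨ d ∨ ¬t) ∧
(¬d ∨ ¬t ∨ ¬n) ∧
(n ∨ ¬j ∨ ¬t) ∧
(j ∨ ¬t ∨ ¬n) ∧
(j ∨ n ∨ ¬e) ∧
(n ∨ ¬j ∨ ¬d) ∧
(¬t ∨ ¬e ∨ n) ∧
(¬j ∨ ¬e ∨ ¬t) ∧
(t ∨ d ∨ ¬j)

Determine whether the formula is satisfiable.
Yes

Yes, the formula is satisfiable.

One satisfying assignment is: j=False, t=False, d=False, e=False, n=False

Verification: With this assignment, all 20 clauses evaluate to true.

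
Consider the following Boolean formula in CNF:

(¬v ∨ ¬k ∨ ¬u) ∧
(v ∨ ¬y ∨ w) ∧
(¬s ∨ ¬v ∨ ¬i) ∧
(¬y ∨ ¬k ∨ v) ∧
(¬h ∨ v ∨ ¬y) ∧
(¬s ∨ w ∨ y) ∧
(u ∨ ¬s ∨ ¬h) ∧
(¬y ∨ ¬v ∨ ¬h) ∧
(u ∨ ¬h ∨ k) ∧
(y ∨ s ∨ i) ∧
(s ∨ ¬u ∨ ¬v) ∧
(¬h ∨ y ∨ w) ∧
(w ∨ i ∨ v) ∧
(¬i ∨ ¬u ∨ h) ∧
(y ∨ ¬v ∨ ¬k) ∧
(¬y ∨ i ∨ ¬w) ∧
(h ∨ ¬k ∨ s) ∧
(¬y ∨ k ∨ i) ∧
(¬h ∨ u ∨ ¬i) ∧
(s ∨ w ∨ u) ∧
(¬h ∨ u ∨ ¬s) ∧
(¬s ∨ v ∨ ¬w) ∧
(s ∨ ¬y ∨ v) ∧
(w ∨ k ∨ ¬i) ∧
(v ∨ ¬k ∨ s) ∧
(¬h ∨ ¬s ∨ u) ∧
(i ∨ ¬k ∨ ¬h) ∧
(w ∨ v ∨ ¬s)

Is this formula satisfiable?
Yes

Yes, the formula is satisfiable.

One satisfying assignment is: s=False, u=False, v=False, y=False, i=True, w=True, k=False, h=False

Verification: With this assignment, all 28 clauses evaluate to true.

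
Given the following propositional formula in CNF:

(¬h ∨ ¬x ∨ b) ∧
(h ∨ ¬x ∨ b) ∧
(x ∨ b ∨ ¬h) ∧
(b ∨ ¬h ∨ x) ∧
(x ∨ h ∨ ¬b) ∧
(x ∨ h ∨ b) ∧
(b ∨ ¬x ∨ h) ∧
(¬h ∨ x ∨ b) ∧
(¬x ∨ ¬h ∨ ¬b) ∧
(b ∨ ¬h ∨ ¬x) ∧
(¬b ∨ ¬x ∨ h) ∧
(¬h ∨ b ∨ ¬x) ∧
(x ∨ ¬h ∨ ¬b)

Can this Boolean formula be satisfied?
No

No, the formula is not satisfiable.

No assignment of truth values to the variables can make all 13 clauses true simultaneously.

The formula is UNSAT (unsatisfiable).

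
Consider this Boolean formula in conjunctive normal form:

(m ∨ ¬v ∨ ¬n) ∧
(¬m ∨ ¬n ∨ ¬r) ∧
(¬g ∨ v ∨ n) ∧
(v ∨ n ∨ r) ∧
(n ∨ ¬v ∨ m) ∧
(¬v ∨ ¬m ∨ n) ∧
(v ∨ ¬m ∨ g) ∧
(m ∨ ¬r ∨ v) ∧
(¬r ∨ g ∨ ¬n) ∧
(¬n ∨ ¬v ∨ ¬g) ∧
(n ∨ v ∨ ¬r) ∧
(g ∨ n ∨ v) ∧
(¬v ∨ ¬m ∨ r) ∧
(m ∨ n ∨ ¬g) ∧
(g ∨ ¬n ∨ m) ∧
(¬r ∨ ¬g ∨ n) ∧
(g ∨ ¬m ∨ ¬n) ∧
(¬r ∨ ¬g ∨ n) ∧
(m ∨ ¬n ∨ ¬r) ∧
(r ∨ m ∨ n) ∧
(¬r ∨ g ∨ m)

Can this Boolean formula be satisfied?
Yes

Yes, the formula is satisfiable.

One satisfying assignment is: n=True, g=True, v=False, r=False, m=False

Verification: With this assignment, all 21 clauses evaluate to true.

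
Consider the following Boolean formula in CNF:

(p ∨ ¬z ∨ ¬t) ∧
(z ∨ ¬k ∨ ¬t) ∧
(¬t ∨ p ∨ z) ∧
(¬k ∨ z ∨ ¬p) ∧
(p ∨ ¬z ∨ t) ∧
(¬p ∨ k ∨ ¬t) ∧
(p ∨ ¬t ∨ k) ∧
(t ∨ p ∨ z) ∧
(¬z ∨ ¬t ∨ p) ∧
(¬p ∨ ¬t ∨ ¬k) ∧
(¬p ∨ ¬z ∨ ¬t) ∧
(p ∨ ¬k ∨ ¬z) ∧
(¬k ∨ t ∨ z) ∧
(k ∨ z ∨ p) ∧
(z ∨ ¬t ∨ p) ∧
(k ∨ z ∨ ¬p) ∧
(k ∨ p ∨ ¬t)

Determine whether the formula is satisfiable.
Yes

Yes, the formula is satisfiable.

One satisfying assignment is: p=True, z=True, k=False, t=False

Verification: With this assignment, all 17 clauses evaluate to true.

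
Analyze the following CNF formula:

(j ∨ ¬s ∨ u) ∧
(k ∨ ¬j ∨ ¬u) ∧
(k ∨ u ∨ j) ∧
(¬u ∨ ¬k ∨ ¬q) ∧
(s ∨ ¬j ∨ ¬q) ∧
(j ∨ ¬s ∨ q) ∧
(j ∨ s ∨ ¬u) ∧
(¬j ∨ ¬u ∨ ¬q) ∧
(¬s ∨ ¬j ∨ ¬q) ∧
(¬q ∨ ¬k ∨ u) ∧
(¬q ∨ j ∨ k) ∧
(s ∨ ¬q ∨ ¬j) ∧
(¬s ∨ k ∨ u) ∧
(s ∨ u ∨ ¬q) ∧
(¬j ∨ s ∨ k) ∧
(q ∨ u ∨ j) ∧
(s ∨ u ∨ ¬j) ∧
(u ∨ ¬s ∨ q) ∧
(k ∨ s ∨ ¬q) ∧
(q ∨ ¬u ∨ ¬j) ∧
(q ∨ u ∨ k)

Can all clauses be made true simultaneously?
No

No, the formula is not satisfiable.

No assignment of truth values to the variables can make all 21 clauses true simultaneously.

The formula is UNSAT (unsatisfiable).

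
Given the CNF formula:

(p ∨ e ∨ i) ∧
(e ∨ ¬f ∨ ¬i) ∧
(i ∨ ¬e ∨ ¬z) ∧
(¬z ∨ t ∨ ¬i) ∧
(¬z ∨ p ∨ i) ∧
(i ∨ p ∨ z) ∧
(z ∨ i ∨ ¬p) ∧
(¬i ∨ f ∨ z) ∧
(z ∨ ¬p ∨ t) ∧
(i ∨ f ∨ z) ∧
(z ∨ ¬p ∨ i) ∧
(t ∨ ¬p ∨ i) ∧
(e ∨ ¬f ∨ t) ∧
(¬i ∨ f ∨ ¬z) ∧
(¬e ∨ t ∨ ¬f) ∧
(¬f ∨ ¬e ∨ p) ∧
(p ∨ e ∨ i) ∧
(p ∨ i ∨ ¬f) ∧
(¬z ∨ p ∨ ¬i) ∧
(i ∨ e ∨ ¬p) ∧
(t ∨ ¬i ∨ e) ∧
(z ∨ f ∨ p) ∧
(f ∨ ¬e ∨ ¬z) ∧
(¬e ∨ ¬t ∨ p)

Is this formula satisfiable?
Yes

Yes, the formula is satisfiable.

One satisfying assignment is: t=True, f=True, p=True, z=False, e=True, i=True

Verification: With this assignment, all 24 clauses evaluate to true.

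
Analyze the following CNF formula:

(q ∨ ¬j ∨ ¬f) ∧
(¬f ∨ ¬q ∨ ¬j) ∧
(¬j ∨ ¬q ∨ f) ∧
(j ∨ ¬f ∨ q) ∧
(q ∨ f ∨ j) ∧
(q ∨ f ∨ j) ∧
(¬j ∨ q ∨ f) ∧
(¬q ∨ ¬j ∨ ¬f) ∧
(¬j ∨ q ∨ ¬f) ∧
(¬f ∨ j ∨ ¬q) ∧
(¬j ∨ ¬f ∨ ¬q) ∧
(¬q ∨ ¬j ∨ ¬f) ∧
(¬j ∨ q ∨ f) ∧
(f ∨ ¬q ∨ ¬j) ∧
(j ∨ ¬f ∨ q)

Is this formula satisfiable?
Yes

Yes, the formula is satisfiable.

One satisfying assignment is: q=True, f=False, j=False

Verification: With this assignment, all 15 clauses evaluate to true.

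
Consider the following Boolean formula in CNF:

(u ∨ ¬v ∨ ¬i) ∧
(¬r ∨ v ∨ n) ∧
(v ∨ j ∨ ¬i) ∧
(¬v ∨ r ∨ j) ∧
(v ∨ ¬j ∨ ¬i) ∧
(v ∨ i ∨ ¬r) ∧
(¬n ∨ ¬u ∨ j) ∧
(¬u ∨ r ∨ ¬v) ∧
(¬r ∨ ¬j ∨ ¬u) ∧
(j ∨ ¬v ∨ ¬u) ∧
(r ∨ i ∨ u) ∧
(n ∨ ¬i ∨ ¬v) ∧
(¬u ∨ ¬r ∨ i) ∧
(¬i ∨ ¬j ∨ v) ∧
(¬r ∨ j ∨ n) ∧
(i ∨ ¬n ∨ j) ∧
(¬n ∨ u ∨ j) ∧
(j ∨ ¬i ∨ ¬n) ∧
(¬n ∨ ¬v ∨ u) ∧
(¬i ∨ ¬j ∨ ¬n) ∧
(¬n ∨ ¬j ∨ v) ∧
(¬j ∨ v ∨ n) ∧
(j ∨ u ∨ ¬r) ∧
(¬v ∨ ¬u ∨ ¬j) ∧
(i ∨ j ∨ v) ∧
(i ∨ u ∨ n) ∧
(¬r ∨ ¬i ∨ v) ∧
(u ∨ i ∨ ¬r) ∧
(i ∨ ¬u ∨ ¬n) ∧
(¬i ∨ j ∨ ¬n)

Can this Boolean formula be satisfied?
No

No, the formula is not satisfiable.

No assignment of truth values to the variables can make all 30 clauses true simultaneously.

The formula is UNSAT (unsatisfiable).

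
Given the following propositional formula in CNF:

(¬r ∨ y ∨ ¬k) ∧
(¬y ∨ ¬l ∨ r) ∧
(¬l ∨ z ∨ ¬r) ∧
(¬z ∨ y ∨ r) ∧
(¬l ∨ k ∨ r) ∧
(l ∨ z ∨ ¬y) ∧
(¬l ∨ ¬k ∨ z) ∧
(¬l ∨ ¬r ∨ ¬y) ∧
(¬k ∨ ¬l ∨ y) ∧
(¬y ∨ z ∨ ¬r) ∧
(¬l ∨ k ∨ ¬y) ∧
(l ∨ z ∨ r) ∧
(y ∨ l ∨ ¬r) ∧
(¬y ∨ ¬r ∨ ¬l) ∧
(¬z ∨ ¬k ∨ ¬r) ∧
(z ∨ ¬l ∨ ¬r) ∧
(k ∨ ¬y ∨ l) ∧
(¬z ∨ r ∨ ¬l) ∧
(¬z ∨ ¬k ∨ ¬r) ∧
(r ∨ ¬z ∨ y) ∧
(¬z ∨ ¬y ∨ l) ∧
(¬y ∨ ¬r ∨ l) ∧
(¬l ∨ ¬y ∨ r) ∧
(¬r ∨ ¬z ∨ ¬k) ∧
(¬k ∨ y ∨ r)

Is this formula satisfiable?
Yes

Yes, the formula is satisfiable.

One satisfying assignment is: z=True, y=False, k=False, r=True, l=True

Verification: With this assignment, all 25 clauses evaluate to true.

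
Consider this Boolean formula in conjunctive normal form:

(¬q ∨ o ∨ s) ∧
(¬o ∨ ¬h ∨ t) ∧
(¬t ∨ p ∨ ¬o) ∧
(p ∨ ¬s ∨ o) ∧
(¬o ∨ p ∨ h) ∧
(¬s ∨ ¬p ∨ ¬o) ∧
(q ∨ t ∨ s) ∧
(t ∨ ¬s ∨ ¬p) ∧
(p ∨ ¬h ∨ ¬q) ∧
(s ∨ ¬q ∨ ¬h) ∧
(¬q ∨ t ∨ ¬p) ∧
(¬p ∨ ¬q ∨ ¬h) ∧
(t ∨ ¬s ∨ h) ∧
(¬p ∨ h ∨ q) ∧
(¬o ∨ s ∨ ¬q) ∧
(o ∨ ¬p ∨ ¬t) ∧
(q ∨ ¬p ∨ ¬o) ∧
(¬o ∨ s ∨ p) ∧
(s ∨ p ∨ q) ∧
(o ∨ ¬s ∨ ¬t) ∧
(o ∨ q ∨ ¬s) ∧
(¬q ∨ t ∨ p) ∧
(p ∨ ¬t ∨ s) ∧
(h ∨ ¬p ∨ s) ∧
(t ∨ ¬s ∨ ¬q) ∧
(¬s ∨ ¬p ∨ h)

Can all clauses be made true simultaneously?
No

No, the formula is not satisfiable.

No assignment of truth values to the variables can make all 26 clauses true simultaneously.

The formula is UNSAT (unsatisfiable).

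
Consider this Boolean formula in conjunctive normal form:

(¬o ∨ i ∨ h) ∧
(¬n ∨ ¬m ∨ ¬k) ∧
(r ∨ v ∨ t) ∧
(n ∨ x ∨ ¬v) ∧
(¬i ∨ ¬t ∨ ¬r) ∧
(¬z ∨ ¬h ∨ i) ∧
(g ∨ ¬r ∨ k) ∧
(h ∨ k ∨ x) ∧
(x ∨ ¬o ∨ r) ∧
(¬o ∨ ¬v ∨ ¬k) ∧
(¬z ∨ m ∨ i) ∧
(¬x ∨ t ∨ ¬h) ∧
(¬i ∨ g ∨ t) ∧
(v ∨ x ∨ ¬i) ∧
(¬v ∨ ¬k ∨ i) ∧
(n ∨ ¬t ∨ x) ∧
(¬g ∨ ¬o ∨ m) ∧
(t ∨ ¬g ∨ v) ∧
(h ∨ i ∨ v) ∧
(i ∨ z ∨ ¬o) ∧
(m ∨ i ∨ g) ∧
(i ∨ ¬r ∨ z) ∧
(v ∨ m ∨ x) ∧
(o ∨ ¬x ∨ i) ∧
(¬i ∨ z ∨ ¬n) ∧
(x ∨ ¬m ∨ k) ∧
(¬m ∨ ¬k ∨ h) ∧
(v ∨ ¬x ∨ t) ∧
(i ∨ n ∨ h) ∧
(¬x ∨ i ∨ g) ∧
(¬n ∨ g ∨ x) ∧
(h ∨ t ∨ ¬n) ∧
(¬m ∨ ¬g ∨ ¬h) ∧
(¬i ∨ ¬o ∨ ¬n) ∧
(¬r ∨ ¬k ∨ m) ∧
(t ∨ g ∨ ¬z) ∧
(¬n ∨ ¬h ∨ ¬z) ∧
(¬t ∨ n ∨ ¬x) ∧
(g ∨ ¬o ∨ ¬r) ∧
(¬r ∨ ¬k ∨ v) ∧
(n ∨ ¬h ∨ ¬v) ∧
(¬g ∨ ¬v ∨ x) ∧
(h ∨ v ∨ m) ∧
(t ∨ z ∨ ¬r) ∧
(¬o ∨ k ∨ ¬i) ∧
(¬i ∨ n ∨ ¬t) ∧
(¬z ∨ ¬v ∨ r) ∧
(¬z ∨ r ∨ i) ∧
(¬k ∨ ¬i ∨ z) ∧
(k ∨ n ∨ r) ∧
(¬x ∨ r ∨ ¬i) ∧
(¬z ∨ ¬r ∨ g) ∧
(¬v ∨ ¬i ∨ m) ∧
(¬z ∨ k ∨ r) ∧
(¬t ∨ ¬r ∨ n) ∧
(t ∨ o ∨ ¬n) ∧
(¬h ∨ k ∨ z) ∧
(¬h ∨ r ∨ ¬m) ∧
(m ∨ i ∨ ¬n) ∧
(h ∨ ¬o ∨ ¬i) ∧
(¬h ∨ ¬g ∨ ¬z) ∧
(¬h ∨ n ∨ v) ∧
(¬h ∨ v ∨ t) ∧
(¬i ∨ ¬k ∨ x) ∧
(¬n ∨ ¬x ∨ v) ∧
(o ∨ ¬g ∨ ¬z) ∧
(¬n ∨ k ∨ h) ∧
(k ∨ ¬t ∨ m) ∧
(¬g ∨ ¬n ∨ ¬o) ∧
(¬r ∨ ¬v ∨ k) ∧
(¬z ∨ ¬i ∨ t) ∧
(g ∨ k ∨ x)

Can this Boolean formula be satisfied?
No

No, the formula is not satisfiable.

No assignment of truth values to the variables can make all 72 clauses true simultaneously.

The formula is UNSAT (unsatisfiable).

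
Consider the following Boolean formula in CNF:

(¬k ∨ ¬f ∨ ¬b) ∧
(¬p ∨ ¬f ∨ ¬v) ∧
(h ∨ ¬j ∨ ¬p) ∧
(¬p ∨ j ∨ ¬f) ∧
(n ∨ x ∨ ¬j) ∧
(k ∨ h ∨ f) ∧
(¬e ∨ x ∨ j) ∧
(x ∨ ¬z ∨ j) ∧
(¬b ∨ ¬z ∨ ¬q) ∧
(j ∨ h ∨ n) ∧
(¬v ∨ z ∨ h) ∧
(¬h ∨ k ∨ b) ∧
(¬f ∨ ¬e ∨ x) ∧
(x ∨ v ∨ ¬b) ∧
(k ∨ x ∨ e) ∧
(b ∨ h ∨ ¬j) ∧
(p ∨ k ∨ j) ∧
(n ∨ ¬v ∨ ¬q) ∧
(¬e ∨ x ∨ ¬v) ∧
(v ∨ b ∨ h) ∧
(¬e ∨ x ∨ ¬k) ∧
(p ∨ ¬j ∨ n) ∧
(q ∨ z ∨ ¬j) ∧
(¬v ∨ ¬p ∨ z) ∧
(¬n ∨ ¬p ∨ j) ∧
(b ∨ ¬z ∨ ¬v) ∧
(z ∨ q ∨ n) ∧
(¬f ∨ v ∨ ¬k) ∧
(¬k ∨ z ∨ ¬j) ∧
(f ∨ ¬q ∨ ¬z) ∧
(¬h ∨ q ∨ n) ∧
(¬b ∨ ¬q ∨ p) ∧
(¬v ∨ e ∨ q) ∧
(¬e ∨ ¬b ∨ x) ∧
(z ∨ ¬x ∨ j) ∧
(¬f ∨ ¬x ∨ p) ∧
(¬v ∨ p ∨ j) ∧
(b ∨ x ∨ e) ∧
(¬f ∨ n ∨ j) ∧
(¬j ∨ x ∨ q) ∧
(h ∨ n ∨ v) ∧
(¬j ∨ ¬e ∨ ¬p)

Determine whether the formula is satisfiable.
Yes

Yes, the formula is satisfiable.

One satisfying assignment is: q=False, k=True, p=False, b=True, f=False, v=False, x=True, h=False, e=False, n=True, z=True, j=False

Verification: With this assignment, all 42 clauses evaluate to true.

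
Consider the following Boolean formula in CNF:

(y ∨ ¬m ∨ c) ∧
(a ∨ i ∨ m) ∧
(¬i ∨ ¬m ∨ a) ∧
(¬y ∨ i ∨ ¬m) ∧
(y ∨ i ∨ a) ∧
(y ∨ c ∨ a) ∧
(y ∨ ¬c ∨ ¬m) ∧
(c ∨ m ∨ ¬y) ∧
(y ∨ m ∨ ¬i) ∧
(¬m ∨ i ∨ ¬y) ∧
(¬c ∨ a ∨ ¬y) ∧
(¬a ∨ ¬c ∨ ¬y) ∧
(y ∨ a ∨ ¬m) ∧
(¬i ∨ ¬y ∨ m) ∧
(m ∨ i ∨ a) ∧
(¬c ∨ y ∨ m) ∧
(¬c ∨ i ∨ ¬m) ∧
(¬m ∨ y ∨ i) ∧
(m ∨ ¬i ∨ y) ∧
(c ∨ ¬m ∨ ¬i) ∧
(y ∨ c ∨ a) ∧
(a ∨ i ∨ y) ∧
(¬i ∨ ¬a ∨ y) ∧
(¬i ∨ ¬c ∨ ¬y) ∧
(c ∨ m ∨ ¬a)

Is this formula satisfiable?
No

No, the formula is not satisfiable.

No assignment of truth values to the variables can make all 25 clauses true simultaneously.

The formula is UNSAT (unsatisfiable).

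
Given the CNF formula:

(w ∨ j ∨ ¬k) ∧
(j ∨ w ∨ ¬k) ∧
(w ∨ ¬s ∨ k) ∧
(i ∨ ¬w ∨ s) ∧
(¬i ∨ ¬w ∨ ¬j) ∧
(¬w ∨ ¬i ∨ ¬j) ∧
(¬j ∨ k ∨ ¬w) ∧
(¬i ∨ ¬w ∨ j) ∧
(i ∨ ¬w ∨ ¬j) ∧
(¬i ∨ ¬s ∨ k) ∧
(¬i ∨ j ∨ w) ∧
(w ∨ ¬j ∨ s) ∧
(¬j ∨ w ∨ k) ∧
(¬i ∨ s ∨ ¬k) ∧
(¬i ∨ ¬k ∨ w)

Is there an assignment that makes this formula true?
Yes

Yes, the formula is satisfiable.

One satisfying assignment is: k=False, j=False, i=False, w=False, s=False

Verification: With this assignment, all 15 clauses evaluate to true.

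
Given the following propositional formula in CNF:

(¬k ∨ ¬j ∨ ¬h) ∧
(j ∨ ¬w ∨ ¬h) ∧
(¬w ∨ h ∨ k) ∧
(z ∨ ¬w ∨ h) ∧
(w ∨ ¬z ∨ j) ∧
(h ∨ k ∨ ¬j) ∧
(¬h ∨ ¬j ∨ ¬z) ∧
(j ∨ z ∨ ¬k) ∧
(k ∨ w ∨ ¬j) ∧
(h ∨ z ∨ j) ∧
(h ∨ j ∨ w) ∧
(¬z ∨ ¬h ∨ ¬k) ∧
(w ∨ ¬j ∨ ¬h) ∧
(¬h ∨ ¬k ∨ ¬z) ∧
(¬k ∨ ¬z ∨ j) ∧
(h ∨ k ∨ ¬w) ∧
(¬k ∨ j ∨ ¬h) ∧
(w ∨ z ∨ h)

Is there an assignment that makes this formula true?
Yes

Yes, the formula is satisfiable.

One satisfying assignment is: z=False, h=True, w=False, k=False, j=False

Verification: With this assignment, all 18 clauses evaluate to true.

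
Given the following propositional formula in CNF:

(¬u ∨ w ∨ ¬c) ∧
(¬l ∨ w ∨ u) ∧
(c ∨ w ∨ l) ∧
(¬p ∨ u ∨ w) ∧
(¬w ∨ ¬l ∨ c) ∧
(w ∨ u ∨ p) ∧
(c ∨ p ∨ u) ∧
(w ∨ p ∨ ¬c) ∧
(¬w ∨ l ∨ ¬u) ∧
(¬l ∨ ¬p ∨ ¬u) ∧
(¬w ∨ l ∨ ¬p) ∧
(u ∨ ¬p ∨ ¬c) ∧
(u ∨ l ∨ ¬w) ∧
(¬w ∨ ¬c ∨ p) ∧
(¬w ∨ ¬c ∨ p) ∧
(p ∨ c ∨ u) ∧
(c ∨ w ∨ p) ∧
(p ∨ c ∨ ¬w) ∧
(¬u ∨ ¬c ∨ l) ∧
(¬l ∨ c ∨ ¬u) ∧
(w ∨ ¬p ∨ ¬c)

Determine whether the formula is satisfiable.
No

No, the formula is not satisfiable.

No assignment of truth values to the variables can make all 21 clauses true simultaneously.

The formula is UNSAT (unsatisfiable).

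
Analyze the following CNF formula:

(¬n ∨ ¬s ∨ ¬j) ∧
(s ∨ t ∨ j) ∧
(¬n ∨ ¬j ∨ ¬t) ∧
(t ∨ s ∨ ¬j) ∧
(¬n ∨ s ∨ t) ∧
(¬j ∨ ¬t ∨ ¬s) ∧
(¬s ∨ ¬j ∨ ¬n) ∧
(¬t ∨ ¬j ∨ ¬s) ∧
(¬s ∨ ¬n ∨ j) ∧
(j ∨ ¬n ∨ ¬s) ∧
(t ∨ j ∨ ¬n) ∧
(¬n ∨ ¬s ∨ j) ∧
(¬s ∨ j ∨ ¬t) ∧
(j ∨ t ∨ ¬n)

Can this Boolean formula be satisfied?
Yes

Yes, the formula is satisfiable.

One satisfying assignment is: s=True, n=False, j=False, t=False

Verification: With this assignment, all 14 clauses evaluate to true.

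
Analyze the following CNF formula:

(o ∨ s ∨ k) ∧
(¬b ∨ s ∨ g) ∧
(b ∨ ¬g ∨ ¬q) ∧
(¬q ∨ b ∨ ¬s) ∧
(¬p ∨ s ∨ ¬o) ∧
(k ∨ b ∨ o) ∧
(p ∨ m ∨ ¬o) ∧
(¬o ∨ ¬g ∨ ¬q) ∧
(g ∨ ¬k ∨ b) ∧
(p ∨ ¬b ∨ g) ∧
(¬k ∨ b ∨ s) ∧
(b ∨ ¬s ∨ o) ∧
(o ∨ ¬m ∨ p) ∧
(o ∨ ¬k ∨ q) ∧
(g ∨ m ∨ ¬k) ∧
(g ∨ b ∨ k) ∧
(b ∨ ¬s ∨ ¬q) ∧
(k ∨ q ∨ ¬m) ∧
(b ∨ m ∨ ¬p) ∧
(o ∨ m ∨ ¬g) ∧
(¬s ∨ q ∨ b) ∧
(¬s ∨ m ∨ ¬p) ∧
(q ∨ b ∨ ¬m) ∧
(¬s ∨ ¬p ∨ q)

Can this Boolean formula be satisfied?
Yes

Yes, the formula is satisfiable.

One satisfying assignment is: q=False, o=True, k=True, m=True, b=True, g=True, p=False, s=True

Verification: With this assignment, all 24 clauses evaluate to true.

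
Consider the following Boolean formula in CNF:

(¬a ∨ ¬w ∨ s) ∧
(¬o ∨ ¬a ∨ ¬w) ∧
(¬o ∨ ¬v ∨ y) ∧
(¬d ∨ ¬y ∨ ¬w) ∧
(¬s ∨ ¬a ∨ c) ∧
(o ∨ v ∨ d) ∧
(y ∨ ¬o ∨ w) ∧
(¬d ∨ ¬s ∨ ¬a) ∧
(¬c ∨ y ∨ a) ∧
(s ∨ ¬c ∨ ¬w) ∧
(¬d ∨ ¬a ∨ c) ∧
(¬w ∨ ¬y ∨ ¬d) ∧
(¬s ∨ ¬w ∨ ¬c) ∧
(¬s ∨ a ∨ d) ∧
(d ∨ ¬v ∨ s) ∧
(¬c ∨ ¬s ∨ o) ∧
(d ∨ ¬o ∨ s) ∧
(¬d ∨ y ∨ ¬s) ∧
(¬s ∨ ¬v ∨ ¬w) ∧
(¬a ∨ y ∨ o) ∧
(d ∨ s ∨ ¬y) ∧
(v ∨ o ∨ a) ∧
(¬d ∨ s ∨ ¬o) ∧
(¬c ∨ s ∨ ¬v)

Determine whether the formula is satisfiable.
Yes

Yes, the formula is satisfiable.

One satisfying assignment is: d=True, w=True, s=False, y=False, v=True, o=False, c=False, a=False

Verification: With this assignment, all 24 clauses evaluate to true.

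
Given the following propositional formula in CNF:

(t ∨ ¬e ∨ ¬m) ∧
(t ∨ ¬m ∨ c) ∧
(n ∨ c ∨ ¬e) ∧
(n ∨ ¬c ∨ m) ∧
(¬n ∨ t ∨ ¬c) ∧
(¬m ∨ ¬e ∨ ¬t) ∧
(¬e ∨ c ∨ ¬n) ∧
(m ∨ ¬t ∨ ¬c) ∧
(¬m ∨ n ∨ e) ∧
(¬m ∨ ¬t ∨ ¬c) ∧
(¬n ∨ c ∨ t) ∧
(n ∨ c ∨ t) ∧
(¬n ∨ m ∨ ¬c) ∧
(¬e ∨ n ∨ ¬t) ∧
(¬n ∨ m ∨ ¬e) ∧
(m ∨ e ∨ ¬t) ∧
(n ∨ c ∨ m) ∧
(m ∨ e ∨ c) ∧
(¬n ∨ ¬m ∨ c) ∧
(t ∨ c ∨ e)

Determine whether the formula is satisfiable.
No

No, the formula is not satisfiable.

No assignment of truth values to the variables can make all 20 clauses true simultaneously.

The formula is UNSAT (unsatisfiable).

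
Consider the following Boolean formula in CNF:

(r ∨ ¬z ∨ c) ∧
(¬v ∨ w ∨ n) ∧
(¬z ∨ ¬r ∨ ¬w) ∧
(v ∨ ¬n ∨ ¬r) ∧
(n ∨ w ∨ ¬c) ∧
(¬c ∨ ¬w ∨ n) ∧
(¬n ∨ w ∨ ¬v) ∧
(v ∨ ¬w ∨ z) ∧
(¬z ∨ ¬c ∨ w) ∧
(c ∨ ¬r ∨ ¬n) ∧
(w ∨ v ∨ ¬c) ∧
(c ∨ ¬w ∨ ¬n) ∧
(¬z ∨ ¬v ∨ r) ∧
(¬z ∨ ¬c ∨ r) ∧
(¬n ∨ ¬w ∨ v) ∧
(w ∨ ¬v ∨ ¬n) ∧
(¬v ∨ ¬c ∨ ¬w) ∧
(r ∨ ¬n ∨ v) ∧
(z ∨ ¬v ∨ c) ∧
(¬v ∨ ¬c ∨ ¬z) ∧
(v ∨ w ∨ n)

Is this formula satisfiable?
No

No, the formula is not satisfiable.

No assignment of truth values to the variables can make all 21 clauses true simultaneously.

The formula is UNSAT (unsatisfiable).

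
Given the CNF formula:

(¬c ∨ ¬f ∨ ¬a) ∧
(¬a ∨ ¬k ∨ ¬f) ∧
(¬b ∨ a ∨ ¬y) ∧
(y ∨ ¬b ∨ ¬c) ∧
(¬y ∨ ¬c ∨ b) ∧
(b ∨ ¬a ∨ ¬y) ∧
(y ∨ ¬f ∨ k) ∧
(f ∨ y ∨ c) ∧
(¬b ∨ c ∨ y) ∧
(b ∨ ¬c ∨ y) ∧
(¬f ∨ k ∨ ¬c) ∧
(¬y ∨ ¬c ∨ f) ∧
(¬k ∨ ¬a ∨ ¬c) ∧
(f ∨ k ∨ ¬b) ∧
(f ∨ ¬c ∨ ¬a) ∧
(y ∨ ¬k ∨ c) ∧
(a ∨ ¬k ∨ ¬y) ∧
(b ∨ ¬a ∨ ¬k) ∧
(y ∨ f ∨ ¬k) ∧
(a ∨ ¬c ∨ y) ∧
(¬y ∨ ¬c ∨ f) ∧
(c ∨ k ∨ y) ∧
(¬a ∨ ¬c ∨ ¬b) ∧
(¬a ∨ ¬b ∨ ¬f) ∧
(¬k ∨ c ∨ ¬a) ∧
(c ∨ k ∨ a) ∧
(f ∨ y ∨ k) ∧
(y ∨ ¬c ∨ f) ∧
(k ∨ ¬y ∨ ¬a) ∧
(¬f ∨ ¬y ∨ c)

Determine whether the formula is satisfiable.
No

No, the formula is not satisfiable.

No assignment of truth values to the variables can make all 30 clauses true simultaneously.

The formula is UNSAT (unsatisfiable).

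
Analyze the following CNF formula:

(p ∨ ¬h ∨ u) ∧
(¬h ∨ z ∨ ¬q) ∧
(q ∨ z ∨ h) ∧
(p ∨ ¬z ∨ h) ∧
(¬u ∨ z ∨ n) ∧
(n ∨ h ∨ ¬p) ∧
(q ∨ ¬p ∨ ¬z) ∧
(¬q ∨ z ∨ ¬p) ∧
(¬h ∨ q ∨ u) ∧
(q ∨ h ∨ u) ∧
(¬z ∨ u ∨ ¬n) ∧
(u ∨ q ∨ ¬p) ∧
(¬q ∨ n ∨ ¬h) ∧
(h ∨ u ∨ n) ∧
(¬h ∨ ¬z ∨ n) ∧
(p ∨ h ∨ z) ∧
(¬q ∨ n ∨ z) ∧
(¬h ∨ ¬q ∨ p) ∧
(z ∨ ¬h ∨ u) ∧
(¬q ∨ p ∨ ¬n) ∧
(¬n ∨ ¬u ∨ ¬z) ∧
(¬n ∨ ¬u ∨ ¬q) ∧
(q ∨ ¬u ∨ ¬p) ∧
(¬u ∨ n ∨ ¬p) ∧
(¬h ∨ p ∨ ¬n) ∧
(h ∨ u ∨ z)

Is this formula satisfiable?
No

No, the formula is not satisfiable.

No assignment of truth values to the variables can make all 26 clauses true simultaneously.

The formula is UNSAT (unsatisfiable).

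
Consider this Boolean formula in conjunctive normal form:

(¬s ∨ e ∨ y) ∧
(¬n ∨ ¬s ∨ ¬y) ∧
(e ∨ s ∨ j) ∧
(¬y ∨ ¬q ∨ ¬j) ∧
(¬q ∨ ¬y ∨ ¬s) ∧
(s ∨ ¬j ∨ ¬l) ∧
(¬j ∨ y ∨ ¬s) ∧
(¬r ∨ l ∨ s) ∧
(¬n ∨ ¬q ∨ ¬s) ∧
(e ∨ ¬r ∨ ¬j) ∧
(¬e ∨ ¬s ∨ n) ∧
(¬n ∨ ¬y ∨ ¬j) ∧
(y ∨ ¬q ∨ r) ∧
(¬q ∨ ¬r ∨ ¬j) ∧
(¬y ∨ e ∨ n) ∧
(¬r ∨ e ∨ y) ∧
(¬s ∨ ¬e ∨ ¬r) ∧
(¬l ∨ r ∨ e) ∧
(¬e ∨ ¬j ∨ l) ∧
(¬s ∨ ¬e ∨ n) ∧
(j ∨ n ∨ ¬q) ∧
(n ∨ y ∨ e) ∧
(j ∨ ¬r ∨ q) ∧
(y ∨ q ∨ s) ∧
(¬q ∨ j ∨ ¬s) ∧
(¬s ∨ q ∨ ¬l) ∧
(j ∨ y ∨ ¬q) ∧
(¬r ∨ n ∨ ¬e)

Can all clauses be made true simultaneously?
Yes

Yes, the formula is satisfiable.

One satisfying assignment is: s=False, l=False, y=True, q=False, j=False, r=False, n=False, e=True

Verification: With this assignment, all 28 clauses evaluate to true.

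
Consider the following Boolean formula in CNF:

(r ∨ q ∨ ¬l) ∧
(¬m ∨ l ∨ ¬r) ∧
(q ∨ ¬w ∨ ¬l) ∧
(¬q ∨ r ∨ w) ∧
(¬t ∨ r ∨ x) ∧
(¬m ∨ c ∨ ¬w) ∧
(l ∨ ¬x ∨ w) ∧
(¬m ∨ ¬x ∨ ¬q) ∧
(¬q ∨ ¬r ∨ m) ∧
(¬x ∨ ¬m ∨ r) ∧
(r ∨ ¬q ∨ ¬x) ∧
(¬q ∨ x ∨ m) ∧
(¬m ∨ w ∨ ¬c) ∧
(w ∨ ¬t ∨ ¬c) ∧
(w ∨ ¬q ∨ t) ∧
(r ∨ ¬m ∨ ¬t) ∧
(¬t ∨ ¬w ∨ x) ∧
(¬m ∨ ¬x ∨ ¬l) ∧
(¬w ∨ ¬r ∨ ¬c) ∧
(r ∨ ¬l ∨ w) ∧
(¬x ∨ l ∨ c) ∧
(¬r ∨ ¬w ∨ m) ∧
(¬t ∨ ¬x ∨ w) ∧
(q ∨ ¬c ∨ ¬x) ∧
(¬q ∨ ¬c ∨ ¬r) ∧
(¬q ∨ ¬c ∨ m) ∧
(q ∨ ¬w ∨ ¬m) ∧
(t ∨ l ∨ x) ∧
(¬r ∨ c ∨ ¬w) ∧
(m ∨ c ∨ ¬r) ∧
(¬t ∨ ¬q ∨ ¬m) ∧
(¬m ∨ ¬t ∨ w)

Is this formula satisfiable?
Yes

Yes, the formula is satisfiable.

One satisfying assignment is: l=True, w=False, q=False, t=False, x=False, c=False, r=True, m=True

Verification: With this assignment, all 32 clauses evaluate to true.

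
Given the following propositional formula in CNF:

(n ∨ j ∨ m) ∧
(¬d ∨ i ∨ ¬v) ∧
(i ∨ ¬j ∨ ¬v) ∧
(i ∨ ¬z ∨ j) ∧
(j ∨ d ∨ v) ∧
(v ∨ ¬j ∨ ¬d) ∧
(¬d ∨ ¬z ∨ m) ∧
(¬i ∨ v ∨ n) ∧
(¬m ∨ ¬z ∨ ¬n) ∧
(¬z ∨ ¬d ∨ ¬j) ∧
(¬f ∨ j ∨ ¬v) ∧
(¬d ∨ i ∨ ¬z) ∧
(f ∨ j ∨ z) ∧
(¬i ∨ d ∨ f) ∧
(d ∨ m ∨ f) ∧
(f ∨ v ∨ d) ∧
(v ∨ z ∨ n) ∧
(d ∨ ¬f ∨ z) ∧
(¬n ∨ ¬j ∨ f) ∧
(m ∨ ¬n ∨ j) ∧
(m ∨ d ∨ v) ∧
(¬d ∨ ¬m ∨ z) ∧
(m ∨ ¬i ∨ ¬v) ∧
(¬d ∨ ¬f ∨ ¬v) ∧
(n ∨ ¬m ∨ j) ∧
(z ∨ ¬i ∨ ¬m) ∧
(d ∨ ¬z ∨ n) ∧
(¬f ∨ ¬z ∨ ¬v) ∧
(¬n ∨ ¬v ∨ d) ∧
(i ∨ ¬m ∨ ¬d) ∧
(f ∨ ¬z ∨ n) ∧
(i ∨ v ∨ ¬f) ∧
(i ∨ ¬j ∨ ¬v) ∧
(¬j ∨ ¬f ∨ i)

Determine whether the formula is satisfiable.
No

No, the formula is not satisfiable.

No assignment of truth values to the variables can make all 34 clauses true simultaneously.

The formula is UNSAT (unsatisfiable).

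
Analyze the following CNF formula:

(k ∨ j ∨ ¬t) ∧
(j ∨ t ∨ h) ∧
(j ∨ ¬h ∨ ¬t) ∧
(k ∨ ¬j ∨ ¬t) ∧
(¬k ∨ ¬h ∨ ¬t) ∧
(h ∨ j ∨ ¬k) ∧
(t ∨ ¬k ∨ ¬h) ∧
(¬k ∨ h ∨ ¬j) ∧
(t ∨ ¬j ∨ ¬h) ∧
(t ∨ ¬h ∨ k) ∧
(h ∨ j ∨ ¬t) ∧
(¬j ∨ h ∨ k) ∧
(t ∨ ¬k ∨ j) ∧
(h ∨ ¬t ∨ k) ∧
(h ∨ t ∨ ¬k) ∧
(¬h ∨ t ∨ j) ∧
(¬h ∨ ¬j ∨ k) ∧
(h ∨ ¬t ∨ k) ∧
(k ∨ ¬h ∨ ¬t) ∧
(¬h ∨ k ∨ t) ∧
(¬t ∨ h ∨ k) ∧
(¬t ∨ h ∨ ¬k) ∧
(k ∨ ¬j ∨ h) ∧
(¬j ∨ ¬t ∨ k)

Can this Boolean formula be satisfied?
No

No, the formula is not satisfiable.

No assignment of truth values to the variables can make all 24 clauses true simultaneously.

The formula is UNSAT (unsatisfiable).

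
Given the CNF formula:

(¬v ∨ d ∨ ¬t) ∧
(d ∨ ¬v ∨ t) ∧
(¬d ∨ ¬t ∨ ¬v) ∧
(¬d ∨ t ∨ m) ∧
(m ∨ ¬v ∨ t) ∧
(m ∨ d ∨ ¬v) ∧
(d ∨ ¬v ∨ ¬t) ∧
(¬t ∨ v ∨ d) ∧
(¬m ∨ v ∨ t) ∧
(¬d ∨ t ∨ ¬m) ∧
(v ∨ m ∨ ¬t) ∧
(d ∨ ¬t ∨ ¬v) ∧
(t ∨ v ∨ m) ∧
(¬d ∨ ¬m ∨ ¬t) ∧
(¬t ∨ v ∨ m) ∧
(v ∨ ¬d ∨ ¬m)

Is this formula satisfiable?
No

No, the formula is not satisfiable.

No assignment of truth values to the variables can make all 16 clauses true simultaneously.

The formula is UNSAT (unsatisfiable).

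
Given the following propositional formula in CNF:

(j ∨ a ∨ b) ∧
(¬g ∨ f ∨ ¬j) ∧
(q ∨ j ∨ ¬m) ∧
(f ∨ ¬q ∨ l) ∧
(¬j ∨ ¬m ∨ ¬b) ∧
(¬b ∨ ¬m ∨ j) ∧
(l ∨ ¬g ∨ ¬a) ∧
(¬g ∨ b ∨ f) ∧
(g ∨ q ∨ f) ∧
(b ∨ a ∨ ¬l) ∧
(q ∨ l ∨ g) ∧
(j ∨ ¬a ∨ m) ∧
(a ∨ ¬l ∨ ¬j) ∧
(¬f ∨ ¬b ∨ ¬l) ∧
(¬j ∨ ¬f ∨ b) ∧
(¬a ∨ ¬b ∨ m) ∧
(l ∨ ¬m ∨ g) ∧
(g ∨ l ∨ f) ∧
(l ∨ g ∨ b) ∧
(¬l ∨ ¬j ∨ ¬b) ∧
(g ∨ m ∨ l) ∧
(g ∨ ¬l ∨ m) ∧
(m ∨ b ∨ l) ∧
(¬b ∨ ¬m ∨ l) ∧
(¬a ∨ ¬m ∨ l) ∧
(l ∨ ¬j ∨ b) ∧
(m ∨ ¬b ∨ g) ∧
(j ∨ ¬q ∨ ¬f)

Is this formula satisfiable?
Yes

Yes, the formula is satisfiable.

One satisfying assignment is: g=True, f=False, m=False, b=True, a=False, j=False, l=False, q=False

Verification: With this assignment, all 28 clauses evaluate to true.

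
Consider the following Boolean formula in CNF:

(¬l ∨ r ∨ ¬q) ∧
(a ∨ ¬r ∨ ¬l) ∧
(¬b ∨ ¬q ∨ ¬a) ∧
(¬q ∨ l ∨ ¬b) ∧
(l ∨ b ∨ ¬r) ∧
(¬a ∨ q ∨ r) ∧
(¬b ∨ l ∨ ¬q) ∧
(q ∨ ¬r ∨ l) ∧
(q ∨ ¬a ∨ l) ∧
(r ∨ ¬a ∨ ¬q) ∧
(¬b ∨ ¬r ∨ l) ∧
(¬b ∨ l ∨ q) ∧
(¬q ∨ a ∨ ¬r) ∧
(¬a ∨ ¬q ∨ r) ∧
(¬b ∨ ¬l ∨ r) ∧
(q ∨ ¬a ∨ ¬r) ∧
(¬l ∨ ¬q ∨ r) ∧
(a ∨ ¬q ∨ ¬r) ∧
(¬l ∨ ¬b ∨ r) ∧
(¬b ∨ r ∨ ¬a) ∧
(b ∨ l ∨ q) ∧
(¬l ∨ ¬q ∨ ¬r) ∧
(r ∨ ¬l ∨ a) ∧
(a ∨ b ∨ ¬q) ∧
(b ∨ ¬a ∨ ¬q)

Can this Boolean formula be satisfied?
No

No, the formula is not satisfiable.

No assignment of truth values to the variables can make all 25 clauses true simultaneously.

The formula is UNSAT (unsatisfiable).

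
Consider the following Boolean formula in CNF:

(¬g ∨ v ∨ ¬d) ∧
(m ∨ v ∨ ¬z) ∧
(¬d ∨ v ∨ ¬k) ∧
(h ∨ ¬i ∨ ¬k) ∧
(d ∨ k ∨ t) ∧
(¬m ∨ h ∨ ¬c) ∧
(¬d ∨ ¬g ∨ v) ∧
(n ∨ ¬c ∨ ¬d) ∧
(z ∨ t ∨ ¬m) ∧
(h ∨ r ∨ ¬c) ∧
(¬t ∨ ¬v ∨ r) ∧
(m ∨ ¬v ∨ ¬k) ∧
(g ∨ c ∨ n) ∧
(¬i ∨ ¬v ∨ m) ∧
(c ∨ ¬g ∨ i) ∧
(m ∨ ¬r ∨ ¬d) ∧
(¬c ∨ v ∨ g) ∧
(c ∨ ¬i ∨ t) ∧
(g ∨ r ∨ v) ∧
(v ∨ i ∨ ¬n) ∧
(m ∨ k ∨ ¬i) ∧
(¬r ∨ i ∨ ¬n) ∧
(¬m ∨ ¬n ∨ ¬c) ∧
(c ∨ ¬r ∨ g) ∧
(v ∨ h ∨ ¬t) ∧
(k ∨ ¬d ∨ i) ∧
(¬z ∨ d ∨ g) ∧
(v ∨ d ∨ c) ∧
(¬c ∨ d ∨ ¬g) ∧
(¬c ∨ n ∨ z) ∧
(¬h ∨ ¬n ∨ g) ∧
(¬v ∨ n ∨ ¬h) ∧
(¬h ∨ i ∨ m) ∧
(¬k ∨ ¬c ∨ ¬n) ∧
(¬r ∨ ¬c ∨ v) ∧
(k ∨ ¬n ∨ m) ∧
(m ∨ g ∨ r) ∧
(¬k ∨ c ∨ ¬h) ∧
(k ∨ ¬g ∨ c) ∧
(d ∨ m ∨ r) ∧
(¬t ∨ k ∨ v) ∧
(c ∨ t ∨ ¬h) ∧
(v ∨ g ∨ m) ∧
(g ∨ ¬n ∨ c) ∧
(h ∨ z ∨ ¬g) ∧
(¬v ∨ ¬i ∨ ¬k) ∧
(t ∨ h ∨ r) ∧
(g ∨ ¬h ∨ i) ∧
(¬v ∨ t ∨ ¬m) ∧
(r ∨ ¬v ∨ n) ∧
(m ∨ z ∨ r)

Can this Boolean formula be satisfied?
No

No, the formula is not satisfiable.

No assignment of truth values to the variables can make all 51 clauses true simultaneously.

The formula is UNSAT (unsatisfiable).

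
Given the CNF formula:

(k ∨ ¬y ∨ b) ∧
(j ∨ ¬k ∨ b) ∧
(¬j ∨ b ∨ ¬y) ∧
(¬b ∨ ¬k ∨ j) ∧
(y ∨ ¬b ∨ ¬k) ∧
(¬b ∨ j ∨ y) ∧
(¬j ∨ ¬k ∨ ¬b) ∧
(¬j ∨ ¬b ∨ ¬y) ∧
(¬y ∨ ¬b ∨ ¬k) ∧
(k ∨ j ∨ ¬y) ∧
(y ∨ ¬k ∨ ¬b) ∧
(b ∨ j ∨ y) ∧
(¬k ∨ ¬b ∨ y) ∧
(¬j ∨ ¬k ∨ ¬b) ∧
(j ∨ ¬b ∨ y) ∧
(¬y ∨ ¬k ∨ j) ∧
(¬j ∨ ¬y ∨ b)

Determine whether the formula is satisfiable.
Yes

Yes, the formula is satisfiable.

One satisfying assignment is: y=False, j=True, b=False, k=True

Verification: With this assignment, all 17 clauses evaluate to true.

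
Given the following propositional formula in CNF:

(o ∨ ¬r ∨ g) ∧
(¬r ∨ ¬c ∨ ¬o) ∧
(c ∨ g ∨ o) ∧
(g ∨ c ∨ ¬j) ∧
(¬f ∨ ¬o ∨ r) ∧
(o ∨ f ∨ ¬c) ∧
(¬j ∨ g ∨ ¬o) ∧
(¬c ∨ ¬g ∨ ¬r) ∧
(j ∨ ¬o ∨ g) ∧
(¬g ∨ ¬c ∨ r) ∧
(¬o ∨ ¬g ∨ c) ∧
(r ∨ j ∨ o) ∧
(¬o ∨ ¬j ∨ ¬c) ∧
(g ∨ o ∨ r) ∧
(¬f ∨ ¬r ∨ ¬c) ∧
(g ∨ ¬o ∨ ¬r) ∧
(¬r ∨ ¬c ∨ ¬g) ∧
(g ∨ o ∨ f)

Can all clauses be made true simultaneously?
Yes

Yes, the formula is satisfiable.

One satisfying assignment is: r=True, g=True, c=False, o=False, f=False, j=False

Verification: With this assignment, all 18 clauses evaluate to true.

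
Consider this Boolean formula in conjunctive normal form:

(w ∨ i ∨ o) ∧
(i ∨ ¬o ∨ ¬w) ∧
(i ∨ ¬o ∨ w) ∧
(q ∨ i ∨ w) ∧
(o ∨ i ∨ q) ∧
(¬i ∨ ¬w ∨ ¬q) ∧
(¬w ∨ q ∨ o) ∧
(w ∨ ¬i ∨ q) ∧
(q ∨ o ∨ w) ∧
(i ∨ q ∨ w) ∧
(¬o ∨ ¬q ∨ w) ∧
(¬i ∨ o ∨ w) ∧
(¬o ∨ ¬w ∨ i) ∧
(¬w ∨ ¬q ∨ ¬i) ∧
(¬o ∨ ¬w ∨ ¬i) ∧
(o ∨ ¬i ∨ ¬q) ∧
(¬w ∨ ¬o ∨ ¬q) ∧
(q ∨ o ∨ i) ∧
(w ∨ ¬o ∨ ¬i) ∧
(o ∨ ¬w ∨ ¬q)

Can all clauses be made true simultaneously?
No

No, the formula is not satisfiable.

No assignment of truth values to the variables can make all 20 clauses true simultaneously.

The formula is UNSAT (unsatisfiable).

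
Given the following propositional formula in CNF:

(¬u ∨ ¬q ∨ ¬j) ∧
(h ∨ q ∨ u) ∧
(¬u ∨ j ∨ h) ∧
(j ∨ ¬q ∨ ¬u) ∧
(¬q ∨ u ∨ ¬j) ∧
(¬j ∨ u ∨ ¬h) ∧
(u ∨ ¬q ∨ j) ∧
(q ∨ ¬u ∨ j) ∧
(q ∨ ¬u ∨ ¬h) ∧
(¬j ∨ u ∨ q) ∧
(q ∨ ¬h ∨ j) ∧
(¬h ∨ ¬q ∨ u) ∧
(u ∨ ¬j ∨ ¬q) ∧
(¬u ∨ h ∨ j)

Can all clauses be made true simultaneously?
Yes

Yes, the formula is satisfiable.

One satisfying assignment is: h=False, j=True, q=False, u=True

Verification: With this assignment, all 14 clauses evaluate to true.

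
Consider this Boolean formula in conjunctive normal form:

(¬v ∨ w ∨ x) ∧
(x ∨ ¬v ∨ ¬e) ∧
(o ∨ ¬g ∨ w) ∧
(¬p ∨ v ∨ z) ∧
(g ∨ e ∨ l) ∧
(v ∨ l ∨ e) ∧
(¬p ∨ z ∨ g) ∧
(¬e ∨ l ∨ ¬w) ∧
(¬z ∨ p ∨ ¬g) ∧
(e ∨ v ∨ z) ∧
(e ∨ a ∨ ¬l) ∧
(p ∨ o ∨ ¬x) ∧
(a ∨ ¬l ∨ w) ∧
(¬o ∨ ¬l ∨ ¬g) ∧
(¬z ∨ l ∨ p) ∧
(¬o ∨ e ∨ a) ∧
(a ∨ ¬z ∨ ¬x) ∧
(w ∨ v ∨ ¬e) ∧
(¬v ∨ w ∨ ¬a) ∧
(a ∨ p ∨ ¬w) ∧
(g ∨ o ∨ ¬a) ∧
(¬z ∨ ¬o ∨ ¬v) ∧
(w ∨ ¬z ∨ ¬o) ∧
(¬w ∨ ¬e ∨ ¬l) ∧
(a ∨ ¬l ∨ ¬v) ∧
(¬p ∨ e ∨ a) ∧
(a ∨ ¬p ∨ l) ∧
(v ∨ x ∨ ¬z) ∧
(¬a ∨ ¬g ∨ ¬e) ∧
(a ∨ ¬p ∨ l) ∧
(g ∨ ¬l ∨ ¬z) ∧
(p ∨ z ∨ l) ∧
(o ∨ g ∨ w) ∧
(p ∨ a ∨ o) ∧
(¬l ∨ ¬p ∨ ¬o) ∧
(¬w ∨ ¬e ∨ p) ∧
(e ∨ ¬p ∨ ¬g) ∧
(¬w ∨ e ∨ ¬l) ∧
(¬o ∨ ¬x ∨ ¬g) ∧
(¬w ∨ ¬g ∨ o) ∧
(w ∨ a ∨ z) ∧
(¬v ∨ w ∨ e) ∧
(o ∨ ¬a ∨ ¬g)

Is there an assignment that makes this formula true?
No

No, the formula is not satisfiable.

No assignment of truth values to the variables can make all 43 clauses true simultaneously.

The formula is UNSAT (unsatisfiable).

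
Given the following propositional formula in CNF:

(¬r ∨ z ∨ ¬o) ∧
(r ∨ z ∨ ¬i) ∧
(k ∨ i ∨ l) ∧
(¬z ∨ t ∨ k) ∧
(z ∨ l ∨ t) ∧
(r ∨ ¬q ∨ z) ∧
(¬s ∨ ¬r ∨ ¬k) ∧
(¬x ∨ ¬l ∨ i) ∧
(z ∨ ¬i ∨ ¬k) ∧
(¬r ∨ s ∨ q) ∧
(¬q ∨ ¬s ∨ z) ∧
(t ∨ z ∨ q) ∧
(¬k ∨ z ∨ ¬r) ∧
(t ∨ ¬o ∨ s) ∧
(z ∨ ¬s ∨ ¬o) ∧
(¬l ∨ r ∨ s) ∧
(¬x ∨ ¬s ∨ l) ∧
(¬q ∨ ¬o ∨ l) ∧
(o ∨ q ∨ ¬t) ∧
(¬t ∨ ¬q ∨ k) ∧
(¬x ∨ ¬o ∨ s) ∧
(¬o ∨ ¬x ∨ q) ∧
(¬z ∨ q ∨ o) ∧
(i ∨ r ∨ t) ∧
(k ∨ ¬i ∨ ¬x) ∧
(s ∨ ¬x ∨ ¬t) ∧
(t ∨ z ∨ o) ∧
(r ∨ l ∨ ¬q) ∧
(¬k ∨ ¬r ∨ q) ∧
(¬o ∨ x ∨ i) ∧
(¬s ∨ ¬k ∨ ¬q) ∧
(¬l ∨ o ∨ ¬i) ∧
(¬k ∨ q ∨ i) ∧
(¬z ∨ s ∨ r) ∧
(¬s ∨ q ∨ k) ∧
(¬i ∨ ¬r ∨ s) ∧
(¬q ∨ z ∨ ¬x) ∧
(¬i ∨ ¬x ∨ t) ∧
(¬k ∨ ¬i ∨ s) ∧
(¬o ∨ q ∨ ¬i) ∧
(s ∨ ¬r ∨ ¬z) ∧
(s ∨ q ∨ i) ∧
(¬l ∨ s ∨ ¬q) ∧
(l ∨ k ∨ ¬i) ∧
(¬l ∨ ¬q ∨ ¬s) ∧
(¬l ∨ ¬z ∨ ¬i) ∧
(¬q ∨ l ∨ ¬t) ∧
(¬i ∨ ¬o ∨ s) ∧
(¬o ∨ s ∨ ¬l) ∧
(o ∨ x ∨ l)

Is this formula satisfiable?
No

No, the formula is not satisfiable.

No assignment of truth values to the variables can make all 50 clauses true simultaneously.

The formula is UNSAT (unsatisfiable).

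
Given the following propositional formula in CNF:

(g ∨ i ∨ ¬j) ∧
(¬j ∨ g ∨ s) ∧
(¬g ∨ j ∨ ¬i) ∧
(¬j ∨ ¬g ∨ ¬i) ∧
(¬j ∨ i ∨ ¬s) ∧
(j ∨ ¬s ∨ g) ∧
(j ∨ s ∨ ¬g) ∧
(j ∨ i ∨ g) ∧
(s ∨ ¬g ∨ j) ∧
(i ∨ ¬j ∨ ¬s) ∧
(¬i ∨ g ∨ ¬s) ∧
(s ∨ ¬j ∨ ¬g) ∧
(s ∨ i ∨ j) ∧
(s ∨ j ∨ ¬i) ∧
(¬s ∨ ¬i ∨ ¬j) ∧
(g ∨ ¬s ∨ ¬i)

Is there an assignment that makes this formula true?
Yes

Yes, the formula is satisfiable.

One satisfying assignment is: g=True, j=False, s=True, i=False

Verification: With this assignment, all 16 clauses evaluate to true.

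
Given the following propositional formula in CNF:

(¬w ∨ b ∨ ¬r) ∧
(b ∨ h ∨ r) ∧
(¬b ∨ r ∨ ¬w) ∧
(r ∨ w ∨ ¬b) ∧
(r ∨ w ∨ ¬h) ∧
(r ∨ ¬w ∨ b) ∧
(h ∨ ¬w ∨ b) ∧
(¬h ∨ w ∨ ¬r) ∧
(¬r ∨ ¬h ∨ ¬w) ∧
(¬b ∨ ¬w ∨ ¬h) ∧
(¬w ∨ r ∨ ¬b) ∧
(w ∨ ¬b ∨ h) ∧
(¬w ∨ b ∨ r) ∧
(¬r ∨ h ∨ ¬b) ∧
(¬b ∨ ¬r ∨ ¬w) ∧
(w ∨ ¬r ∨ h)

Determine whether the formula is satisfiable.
No

No, the formula is not satisfiable.

No assignment of truth values to the variables can make all 16 clauses true simultaneously.

The formula is UNSAT (unsatisfiable).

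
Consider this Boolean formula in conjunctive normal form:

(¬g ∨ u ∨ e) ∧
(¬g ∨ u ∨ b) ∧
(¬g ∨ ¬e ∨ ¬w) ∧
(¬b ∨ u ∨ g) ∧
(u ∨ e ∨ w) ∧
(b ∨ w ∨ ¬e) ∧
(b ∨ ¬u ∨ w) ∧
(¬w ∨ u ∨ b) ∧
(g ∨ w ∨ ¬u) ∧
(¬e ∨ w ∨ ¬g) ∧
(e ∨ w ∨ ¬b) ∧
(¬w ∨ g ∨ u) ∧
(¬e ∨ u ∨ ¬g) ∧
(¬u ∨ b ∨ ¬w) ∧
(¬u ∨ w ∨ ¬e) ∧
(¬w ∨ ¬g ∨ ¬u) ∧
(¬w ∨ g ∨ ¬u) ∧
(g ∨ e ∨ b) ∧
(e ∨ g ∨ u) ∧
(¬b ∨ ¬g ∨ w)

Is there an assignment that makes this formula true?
No

No, the formula is not satisfiable.

No assignment of truth values to the variables can make all 20 clauses true simultaneously.

The formula is UNSAT (unsatisfiable).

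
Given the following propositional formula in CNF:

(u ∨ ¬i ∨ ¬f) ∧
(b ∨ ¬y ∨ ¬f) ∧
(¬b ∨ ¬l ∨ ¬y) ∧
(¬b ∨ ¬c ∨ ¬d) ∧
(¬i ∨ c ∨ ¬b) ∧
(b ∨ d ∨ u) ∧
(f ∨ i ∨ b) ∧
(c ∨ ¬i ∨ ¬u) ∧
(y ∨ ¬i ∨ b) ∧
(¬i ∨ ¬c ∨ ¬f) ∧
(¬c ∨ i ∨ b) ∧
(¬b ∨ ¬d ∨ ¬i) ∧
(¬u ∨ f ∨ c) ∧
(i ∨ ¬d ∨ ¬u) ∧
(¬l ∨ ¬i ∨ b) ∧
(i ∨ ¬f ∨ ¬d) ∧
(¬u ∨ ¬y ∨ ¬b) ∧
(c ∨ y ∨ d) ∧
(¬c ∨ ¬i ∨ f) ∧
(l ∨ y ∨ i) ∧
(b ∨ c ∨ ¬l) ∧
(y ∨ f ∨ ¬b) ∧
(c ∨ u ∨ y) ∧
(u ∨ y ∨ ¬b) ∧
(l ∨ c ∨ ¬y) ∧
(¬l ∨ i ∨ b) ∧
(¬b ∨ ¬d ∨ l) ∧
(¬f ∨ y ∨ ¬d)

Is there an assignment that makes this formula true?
Yes

Yes, the formula is satisfiable.

One satisfying assignment is: d=False, f=True, l=False, y=True, i=False, c=True, u=False, b=True

Verification: With this assignment, all 28 clauses evaluate to true.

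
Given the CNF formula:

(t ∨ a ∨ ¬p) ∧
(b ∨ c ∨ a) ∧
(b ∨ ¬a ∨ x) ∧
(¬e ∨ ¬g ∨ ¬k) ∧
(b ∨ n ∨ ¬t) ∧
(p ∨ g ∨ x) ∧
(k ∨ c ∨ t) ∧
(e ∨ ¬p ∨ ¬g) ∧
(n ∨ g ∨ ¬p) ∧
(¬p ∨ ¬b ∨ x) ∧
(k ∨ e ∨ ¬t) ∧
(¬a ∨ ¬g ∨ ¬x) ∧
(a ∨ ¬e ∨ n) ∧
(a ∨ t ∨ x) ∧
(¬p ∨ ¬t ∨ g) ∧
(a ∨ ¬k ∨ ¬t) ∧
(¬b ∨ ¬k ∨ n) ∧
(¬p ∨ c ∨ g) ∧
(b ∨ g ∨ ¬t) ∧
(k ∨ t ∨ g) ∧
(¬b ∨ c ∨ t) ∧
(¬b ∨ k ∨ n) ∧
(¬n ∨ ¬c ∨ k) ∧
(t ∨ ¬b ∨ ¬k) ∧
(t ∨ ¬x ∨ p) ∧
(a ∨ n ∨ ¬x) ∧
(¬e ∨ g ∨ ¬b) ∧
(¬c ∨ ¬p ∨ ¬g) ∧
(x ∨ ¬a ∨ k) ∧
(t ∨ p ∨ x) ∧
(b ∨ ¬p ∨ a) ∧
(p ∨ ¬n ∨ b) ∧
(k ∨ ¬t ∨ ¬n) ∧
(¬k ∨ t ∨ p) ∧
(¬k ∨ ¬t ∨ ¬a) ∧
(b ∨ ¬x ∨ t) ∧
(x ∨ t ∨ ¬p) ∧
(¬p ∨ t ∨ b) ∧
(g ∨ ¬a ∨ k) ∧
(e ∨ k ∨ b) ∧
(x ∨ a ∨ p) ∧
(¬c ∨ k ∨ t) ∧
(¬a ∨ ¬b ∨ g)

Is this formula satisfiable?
No

No, the formula is not satisfiable.

No assignment of truth values to the variables can make all 43 clauses true simultaneously.

The formula is UNSAT (unsatisfiable).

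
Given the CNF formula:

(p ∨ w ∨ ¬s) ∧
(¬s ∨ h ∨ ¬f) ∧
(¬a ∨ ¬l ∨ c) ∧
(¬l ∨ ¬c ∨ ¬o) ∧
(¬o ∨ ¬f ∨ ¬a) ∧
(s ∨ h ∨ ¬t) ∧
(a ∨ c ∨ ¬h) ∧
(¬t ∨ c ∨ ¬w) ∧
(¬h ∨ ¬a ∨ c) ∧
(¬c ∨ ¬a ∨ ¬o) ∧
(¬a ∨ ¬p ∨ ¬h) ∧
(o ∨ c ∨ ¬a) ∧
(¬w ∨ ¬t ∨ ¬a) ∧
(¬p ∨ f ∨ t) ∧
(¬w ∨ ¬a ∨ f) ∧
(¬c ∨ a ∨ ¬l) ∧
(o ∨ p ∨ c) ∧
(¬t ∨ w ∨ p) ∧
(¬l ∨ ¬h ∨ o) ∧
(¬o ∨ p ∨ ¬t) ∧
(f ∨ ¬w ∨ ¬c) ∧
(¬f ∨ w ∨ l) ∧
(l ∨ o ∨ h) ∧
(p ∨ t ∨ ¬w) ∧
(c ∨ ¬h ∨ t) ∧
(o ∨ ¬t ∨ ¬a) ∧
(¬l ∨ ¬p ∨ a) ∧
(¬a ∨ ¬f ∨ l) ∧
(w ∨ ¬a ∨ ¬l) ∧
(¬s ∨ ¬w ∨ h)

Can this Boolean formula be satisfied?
Yes

Yes, the formula is satisfiable.

One satisfying assignment is: f=True, c=True, h=True, p=True, a=False, o=False, l=False, w=True, t=False, s=False

Verification: With this assignment, all 30 clauses evaluate to true.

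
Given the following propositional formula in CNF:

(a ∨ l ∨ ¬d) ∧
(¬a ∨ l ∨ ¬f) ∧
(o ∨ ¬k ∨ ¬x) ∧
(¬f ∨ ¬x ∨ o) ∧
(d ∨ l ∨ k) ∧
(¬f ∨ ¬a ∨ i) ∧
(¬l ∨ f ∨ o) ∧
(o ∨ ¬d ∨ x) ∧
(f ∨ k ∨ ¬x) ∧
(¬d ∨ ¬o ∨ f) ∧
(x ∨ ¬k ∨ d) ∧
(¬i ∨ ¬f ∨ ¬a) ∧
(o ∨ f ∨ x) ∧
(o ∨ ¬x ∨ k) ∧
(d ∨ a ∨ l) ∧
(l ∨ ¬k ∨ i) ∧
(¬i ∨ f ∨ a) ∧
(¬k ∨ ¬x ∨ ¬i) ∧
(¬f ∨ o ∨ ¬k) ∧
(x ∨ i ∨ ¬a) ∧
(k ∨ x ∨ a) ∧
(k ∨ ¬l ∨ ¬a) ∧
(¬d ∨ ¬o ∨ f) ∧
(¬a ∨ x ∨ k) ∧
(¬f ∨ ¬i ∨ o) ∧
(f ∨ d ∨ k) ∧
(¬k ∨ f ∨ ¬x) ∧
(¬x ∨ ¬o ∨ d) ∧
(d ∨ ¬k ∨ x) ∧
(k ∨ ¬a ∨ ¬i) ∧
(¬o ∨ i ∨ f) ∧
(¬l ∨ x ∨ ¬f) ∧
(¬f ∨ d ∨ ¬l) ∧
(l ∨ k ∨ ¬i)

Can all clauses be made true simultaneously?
Yes

Yes, the formula is satisfiable.

One satisfying assignment is: o=True, k=False, f=True, a=False, d=True, l=True, i=False, x=True

Verification: With this assignment, all 34 clauses evaluate to true.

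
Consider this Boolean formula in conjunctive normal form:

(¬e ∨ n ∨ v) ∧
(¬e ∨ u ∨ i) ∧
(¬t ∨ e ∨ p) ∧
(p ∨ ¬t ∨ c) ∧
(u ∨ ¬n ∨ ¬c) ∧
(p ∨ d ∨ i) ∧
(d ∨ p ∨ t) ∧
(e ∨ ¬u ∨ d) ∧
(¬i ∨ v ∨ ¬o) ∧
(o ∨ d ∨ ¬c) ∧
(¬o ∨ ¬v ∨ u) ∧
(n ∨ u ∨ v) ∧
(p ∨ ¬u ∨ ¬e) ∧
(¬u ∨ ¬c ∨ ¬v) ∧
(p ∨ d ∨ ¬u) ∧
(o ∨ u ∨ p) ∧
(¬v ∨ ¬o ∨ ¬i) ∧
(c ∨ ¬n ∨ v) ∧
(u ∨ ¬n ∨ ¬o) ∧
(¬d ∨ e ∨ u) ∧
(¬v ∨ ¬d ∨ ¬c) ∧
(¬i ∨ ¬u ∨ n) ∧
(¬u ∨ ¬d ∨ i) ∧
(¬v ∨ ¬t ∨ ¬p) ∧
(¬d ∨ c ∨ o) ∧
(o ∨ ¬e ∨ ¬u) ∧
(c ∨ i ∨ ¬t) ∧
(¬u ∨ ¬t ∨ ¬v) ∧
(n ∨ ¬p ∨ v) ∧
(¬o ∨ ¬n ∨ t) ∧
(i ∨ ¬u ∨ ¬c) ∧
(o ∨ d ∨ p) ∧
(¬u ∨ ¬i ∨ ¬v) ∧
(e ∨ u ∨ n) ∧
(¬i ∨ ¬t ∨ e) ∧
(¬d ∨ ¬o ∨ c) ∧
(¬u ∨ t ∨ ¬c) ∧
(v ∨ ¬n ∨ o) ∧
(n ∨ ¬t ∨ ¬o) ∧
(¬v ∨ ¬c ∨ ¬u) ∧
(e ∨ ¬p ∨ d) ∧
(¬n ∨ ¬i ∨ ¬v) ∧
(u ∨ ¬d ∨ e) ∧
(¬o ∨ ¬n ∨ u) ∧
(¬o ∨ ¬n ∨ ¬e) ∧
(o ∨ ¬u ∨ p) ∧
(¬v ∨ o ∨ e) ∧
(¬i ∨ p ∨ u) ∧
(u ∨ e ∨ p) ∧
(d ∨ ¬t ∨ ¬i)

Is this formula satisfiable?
Yes

Yes, the formula is satisfiable.

One satisfying assignment is: t=False, v=True, e=True, o=False, i=True, p=True, u=False, d=False, c=False, n=False

Verification: With this assignment, all 50 clauses evaluate to true.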